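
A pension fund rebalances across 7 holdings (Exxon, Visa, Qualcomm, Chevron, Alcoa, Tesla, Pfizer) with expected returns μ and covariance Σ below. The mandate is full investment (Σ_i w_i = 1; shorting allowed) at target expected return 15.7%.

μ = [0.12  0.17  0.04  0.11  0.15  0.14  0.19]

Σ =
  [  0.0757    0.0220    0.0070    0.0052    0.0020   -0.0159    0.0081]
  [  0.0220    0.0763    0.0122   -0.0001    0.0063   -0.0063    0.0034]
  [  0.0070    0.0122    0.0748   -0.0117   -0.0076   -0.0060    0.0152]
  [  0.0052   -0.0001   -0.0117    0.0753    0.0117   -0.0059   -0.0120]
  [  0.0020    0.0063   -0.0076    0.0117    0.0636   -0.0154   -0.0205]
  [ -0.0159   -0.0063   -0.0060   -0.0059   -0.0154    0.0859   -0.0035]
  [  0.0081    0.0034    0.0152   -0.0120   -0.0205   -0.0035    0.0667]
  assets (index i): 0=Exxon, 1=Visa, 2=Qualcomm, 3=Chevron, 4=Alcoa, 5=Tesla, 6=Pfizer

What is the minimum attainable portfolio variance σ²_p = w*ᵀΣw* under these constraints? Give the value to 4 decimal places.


0.0102

g=Σ⁻¹μ = [1.0344  1.6239  0.2140  1.7215  3.9689  2.9593  4.2762]
h=Σ⁻¹𝟙 = [10.4207  6.6017  13.6523  15.9113  25.8487  21.6405  22.2220]
a=μᵀg=2.420240  b=𝟙ᵀg=15.798256  c=𝟙ᵀh=116.297168  D=ac−b²=31.882117
λ₁=(c·0.157−b)/D = (116.297168·0.157−15.798256)/31.882117 = 0.077172
λ₂=(a−b·0.157)/D = (2.420240−15.798256·0.157)/31.882117 = -0.001885
w* = 0.077172·g + -0.001885·h:
  w_0 = 0.077172·1.0344 + -0.001885·10.4207 = 0.0602  (Exxon)
  w_1 = 0.077172·1.6239 + -0.001885·6.6017 = 0.1129  (Visa)
  w_2 = 0.077172·0.2140 + -0.001885·13.6523 = -0.0092  (Qualcomm)
  w_3 = 0.077172·1.7215 + -0.001885·15.9113 = 0.1029  (Chevron)
  w_4 = 0.077172·3.9689 + -0.001885·25.8487 = 0.2576  (Alcoa)
  w_5 = 0.077172·2.9593 + -0.001885·21.6405 = 0.1876  (Tesla)
  w_6 = 0.077172·4.2762 + -0.001885·22.2220 = 0.2881  (Pfizer)
Σw_i=1.0000  μᵀw=0.1570
σ²=wᵀΣw=λ₁·μ_p+λ₂ = 0.077172·0.157 + -0.001885 = 0.010231 ≈ 0.0102


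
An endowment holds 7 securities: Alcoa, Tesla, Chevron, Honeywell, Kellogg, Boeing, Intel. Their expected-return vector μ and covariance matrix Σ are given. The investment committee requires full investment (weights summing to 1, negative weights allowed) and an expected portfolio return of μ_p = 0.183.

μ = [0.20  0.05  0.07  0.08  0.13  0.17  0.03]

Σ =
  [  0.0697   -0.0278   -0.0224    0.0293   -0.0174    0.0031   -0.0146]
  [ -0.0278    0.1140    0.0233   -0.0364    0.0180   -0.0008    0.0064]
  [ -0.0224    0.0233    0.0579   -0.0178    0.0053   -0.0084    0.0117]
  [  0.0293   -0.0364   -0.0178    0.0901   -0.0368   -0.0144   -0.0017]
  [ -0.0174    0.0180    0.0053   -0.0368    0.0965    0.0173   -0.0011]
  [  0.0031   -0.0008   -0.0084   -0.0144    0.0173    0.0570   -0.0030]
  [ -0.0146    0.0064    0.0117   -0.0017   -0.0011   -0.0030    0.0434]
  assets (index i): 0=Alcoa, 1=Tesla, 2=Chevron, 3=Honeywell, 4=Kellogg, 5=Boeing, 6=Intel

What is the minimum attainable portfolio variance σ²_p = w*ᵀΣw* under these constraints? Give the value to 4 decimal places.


g=Σ⁻¹μ = [4.0846  1.0797  2.9281  1.8806  1.8839  3.1871  1.4585]
h=Σ⁻¹𝟙 = [26.6462  13.7003  25.9394  23.9495  16.5836  22.4902  25.9053]
a=μᵀg=2.056772  b=𝟙ᵀg=16.502342  c=𝟙ᵀh=155.214540  D=ac−b²=46.913603
λ₁=(c·0.183−b)/D = (155.214540·0.183−16.502342)/46.913603 = 0.253699
λ₂=(a−b·0.183)/D = (2.056772−16.502342·0.183)/46.913603 = -0.020530
w* = 0.253699·g + -0.020530·h:
  w_0 = 0.253699·4.0846 + -0.020530·26.6462 = 0.4892  (Alcoa)
  w_1 = 0.253699·1.0797 + -0.020530·13.7003 = -0.0074  (Tesla)
  w_2 = 0.253699·2.9281 + -0.020530·25.9394 = 0.2103  (Chevron)
  w_3 = 0.253699·1.8806 + -0.020530·23.9495 = -0.0146  (Honeywell)
  w_4 = 0.253699·1.8839 + -0.020530·16.5836 = 0.1375  (Kellogg)
  w_5 = 0.253699·3.1871 + -0.020530·22.4902 = 0.3468  (Boeing)
  w_6 = 0.253699·1.4585 + -0.020530·25.9053 = -0.1618  (Intel)
Σw_i=1.0000  μᵀw=0.1830
σ²=wᵀΣw=λ₁·μ_p+λ₂ = 0.253699·0.183 + -0.020530 = 0.025896 ≈ 0.0259

0.0259


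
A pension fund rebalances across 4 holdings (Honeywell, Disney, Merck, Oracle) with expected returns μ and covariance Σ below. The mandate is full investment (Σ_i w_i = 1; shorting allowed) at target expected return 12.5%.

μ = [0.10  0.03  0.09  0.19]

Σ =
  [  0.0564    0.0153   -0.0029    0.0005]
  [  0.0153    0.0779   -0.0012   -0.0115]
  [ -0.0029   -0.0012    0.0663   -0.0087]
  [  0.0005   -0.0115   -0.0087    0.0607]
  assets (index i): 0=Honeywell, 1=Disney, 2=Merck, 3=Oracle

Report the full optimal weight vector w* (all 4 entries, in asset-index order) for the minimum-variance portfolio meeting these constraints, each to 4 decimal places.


u=Σ⁻¹μ = [1.6764  0.6023  1.9014  3.5030]
v=Σ⁻¹𝟙 = [14.8733  13.3920  18.8083  21.5849]
a=μᵀu=1.022391  b=𝟙ᵀu=7.682970  c=𝟙ᵀv=68.658499  D=ac−b²=11.167795
λ₁=(c·0.125−b)/D = (68.658499·0.125−7.682970)/11.167795 = 0.080530
λ₂=(a−b·0.125)/D = (1.022391−7.682970·0.125)/11.167795 = 0.005553
w* = 0.080530·u + 0.005553·v:
  w_0 = 0.080530·1.6764 + 0.005553·14.8733 = 0.2176  (Honeywell)
  w_1 = 0.080530·0.6023 + 0.005553·13.3920 = 0.1229  (Disney)
  w_2 = 0.080530·1.9014 + 0.005553·18.8083 = 0.2576  (Merck)
  w_3 = 0.080530·3.5030 + 0.005553·21.5849 = 0.4020  (Oracle)
Σw_i=1.0000  μᵀw=0.1250
σ²=wᵀΣw=λ₁·μ_p+λ₂ = 0.080530·0.125 + 0.005553 = 0.015620 ≈ 0.0156

0.2176  0.1229  0.2576  0.4020


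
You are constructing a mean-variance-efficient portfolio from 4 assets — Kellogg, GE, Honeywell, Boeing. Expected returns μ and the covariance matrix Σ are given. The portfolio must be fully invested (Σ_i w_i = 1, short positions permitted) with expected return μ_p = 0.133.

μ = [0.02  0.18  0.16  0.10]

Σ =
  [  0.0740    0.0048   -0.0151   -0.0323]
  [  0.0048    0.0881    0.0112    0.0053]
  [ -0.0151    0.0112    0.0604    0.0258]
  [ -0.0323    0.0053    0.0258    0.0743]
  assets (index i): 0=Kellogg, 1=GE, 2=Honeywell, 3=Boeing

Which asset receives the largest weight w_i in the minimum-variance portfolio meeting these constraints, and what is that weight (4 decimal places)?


Honeywell (0.3877)

p=Σ⁻¹μ = [1.0059  1.6533  2.2105  0.8977]
q=Σ⁻¹𝟙 = [23.9242  7.2430  13.1780  18.7668]
a=μᵀp=0.761157  b=𝟙ᵀp=5.767375  c=𝟙ᵀq=63.111897  D=ac−b²=14.775442
λ₁=(c·0.133−b)/D = (63.111897·0.133−5.767375)/14.775442 = 0.177762
λ₂=(a−b·0.133)/D = (0.761157−5.767375·0.133)/14.775442 = -0.000400
w* = 0.177762·p + -0.000400·q:
  w_0 = 0.177762·1.0059 + -0.000400·23.9242 = 0.1693  (Kellogg)
  w_1 = 0.177762·1.6533 + -0.000400·7.2430 = 0.2910  (GE)
  w_2 = 0.177762·2.2105 + -0.000400·13.1780 = 0.3877  (Honeywell)
  w_3 = 0.177762·0.8977 + -0.000400·18.7668 = 0.1521  (Boeing)
Σw_i=1.0000  μᵀw=0.1330
σ²=wᵀΣw=λ₁·μ_p+λ₂ = 0.177762·0.133 + -0.000400 = 0.023243 ≈ 0.0232


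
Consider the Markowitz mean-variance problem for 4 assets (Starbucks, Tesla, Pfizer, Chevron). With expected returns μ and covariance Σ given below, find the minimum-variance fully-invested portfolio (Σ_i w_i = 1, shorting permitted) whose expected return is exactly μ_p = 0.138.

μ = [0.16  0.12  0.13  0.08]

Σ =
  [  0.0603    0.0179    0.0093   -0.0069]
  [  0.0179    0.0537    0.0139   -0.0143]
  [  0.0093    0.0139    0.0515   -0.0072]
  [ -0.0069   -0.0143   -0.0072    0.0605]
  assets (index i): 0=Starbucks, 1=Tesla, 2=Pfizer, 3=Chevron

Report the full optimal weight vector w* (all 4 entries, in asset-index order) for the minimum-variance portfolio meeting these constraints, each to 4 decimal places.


0.4871  0.0969  0.3032  0.1129

u=Σ⁻¹μ = [2.1208  1.5856  2.0180  2.1791]
v=Σ⁻¹𝟙 = [11.8242  16.8548  16.0566  23.7722]
a=μᵀu=0.966277  b=𝟙ᵀu=7.903581  c=𝟙ᵀv=68.507787  D=ac−b²=3.730906
λ₁=(c·0.138−b)/D = (68.507787·0.138−7.903581)/3.730906 = 0.415581
λ₂=(a−b·0.138)/D = (0.966277−7.903581·0.138)/3.730906 = -0.033348
w* = 0.415581·u + -0.033348·v:
  w_0 = 0.415581·2.1208 + -0.033348·11.8242 = 0.4871  (Starbucks)
  w_1 = 0.415581·1.5856 + -0.033348·16.8548 = 0.0969  (Tesla)
  w_2 = 0.415581·2.0180 + -0.033348·16.0566 = 0.3032  (Pfizer)
  w_3 = 0.415581·2.1791 + -0.033348·23.7722 = 0.1129  (Chevron)
Σw_i=1.0000  μᵀw=0.1380
σ²=wᵀΣw=λ₁·μ_p+λ₂ = 0.415581·0.138 + -0.033348 = 0.024002 ≈ 0.0240


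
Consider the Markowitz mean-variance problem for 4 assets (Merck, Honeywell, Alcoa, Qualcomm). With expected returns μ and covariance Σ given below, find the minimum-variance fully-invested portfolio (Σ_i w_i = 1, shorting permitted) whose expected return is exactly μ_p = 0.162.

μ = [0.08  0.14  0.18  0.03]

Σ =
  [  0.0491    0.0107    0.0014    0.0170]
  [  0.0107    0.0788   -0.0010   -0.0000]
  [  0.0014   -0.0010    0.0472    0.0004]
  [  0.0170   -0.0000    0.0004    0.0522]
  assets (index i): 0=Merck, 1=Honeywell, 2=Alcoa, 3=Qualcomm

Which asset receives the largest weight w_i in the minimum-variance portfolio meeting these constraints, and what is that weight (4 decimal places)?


g=Σ⁻¹μ = [1.0890  1.6772  3.8152  0.1908]
h=Σ⁻¹𝟙 = [12.0898  11.3145  20.9399  15.0593]
a=μᵀg=1.014382  b=𝟙ᵀg=6.772178  c=𝟙ᵀh=59.403547  D=ac−b²=14.395501
λ₁=(c·0.162−b)/D = (59.403547·0.162−6.772178)/14.395501 = 0.198062
λ₂=(a−b·0.162)/D = (1.014382−6.772178·0.162)/14.395501 = -0.005746
w* = 0.198062·g + -0.005746·h:
  w_0 = 0.198062·1.0890 + -0.005746·12.0898 = 0.1462  (Merck)
  w_1 = 0.198062·1.6772 + -0.005746·11.3145 = 0.2672  (Honeywell)
  w_2 = 0.198062·3.8152 + -0.005746·20.9399 = 0.6353  (Alcoa)
  w_3 = 0.198062·0.1908 + -0.005746·15.0593 = -0.0487  (Qualcomm)
Σw_i=1.0000  μᵀw=0.1620
σ²=wᵀΣw=λ₁·μ_p+λ₂ = 0.198062·0.162 + -0.005746 = 0.026340 ≈ 0.0263

Alcoa (0.6353)


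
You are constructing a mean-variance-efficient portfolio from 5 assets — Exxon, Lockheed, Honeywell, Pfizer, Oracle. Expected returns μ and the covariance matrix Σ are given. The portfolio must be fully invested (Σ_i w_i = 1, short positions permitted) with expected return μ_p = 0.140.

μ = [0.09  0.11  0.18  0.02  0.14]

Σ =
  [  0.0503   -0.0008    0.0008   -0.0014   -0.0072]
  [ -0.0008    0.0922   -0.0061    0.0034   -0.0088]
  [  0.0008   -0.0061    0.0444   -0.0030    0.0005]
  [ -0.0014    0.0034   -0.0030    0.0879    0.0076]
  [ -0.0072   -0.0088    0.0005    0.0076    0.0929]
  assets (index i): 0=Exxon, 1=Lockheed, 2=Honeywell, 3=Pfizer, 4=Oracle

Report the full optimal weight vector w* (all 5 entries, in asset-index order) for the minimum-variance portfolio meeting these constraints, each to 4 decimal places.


p=Σ⁻¹μ = [2.0083  1.6540  4.2376  0.1862  1.7813]
q=Σ⁻¹𝟙 = [21.8272  13.4704  24.5763  10.9435  12.7044]
a=μᵀp=1.378565  b=𝟙ᵀp=9.867396  c=𝟙ᵀq=83.521691  D=ac−b²=17.774599
λ₁=(c·0.140−b)/D = (83.521691·0.140−9.867396)/17.774599 = 0.102711
λ₂=(a−b·0.140)/D = (1.378565−9.867396·0.140)/17.774599 = -0.000161
w* = 0.102711·p + -0.000161·q:
  w_0 = 0.102711·2.0083 + -0.000161·21.8272 = 0.2028  (Exxon)
  w_1 = 0.102711·1.6540 + -0.000161·13.4704 = 0.1677  (Lockheed)
  w_2 = 0.102711·4.2376 + -0.000161·24.5763 = 0.4313  (Honeywell)
  w_3 = 0.102711·0.1862 + -0.000161·10.9435 = 0.0174  (Pfizer)
  w_4 = 0.102711·1.7813 + -0.000161·12.7044 = 0.1809  (Oracle)
Σw_i=1.0000  μᵀw=0.1400
σ²=wᵀΣw=λ₁·μ_p+λ₂ = 0.102711·0.140 + -0.000161 = 0.014218 ≈ 0.0142

0.2028  0.1677  0.4313  0.0174  0.1809


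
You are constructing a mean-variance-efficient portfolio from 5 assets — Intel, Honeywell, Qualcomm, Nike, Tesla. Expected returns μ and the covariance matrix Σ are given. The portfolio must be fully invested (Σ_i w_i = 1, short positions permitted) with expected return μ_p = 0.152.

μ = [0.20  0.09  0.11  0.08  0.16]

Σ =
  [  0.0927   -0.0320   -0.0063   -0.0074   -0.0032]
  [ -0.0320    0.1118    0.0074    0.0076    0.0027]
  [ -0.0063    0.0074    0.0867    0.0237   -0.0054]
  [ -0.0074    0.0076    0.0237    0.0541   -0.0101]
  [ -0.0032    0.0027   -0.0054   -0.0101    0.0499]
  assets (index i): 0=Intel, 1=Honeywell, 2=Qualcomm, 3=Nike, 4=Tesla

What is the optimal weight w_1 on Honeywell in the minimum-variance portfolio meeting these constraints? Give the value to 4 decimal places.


0.1066

u=Σ⁻¹μ = [2.9890  1.3648  1.0781  1.9392  3.8334]
v=Σ⁻¹𝟙 = [17.8225  11.5071  7.7904  20.6697  25.5871]
a=μᵀu=1.607714  b=𝟙ᵀu=11.204578  c=𝟙ᵀv=83.376692  D=ac−b²=8.503328
λ₁=(c·0.152−b)/D = (83.376692·0.152−11.204578)/8.503328 = 0.172718
λ₂=(a−b·0.152)/D = (1.607714−11.204578·0.152)/8.503328 = -0.011217
w* = 0.172718·u + -0.011217·v:
  w_0 = 0.172718·2.9890 + -0.011217·17.8225 = 0.3163  (Intel)
  w_1 = 0.172718·1.3648 + -0.011217·11.5071 = 0.1066  (Honeywell)
  w_2 = 0.172718·1.0781 + -0.011217·7.7904 = 0.0988  (Qualcomm)
  w_3 = 0.172718·1.9392 + -0.011217·20.6697 = 0.1031  (Nike)
  w_4 = 0.172718·3.8334 + -0.011217·25.5871 = 0.3751  (Tesla)
Σw_i=1.0000  μᵀw=0.1520
σ²=wᵀΣw=λ₁·μ_p+λ₂ = 0.172718·0.152 + -0.011217 = 0.015036 ≈ 0.0150


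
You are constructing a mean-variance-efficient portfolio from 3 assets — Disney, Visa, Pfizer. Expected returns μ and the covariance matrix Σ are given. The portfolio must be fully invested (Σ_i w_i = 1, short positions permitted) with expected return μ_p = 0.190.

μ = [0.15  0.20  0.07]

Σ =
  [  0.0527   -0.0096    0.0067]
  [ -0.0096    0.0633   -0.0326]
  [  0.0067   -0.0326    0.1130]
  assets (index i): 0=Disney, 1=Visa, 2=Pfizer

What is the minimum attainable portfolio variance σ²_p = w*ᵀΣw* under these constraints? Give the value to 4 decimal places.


p=Σ⁻¹μ = [3.4596  4.5778  1.7350]
q=Σ⁻¹𝟙 = [21.9481  27.0298  15.3462]
a=μᵀp=1.555951  b=𝟙ᵀp=9.772419  c=𝟙ᵀq=64.324157  D=ac−b²=4.585069
λ₁=(c·0.190−b)/D = (64.324157·0.190−9.772419)/4.585069 = 0.534162
λ₂=(a−b·0.190)/D = (1.555951−9.772419·0.190)/4.585069 = -0.065606
w* = 0.534162·p + -0.065606·q:
  w_0 = 0.534162·3.4596 + -0.065606·21.9481 = 0.4081  (Disney)
  w_1 = 0.534162·4.5778 + -0.065606·27.0298 = 0.6720  (Visa)
  w_2 = 0.534162·1.7350 + -0.065606·15.3462 = -0.0800  (Pfizer)
Σw_i=1.0000  μᵀw=0.1900
σ²=wᵀΣw=λ₁·μ_p+λ₂ = 0.534162·0.190 + -0.065606 = 0.035885 ≈ 0.0359

0.0359


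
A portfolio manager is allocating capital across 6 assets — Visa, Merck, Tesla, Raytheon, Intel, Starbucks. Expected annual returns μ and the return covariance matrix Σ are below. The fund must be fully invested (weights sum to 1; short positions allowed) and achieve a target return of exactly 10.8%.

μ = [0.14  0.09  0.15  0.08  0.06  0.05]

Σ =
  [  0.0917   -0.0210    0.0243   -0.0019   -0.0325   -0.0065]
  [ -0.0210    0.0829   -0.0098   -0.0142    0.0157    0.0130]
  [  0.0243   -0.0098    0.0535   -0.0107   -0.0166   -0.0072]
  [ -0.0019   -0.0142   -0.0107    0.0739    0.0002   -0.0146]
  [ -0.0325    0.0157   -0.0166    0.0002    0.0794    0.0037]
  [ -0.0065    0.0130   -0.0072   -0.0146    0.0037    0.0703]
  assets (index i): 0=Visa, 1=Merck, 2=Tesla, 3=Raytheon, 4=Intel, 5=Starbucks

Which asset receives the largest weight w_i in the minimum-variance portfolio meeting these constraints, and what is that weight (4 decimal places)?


u=Σ⁻¹μ = [1.7841  1.7923  3.4954  2.2250  1.7975  1.2702]
v=Σ⁻¹𝟙 = [16.5963  16.8718  28.4420  25.1475  21.0179  19.6687]
a=μᵀu=1.284753  b=𝟙ᵀu=12.364550  c=𝟙ᵀv=127.744234  D=ac−b²=11.237688
λ₁=(c·0.108−b)/D = (127.744234·0.108−12.364550)/11.237688 = 0.127413
λ₂=(a−b·0.108)/D = (1.284753−12.364550·0.108)/11.237688 = -0.004504
w* = 0.127413·u + -0.004504·v:
  w_0 = 0.127413·1.7841 + -0.004504·16.5963 = 0.1526  (Visa)
  w_1 = 0.127413·1.7923 + -0.004504·16.8718 = 0.1524  (Merck)
  w_2 = 0.127413·3.4954 + -0.004504·28.4420 = 0.3172  (Tesla)
  w_3 = 0.127413·2.2250 + -0.004504·25.1475 = 0.1702  (Raytheon)
  w_4 = 0.127413·1.7975 + -0.004504·21.0179 = 0.1344  (Intel)
  w_5 = 0.127413·1.2702 + -0.004504·19.6687 = 0.0732  (Starbucks)
Σw_i=1.0000  μᵀw=0.1080
σ²=wᵀΣw=λ₁·μ_p+λ₂ = 0.127413·0.108 + -0.004504 = 0.009256 ≈ 0.0093

Tesla (0.3172)


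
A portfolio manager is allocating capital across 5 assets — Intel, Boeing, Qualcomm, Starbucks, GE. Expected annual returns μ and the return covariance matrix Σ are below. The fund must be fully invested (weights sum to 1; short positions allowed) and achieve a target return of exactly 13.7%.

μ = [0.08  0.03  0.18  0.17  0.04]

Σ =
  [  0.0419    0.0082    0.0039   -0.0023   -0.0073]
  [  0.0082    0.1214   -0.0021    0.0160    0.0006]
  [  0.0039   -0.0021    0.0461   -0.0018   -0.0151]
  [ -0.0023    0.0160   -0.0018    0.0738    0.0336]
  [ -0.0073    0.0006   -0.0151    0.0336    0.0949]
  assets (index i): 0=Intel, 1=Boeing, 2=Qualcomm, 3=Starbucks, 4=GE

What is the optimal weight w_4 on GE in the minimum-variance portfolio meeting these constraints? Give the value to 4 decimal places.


0.0937

g=Σ⁻¹μ = [1.7530  -0.1090  3.9625  2.3102  0.3696]
h=Σ⁻¹𝟙 = [23.1511  6.0640  24.7557  7.3635  13.6118]
a=μᵀg=1.257743  b=𝟙ᵀg=8.286302  c=𝟙ᵀh=74.946084  D=ac−b²=25.600075
λ₁=(c·0.137−b)/D = (74.946084·0.137−8.286302)/25.600075 = 0.077395
λ₂=(a−b·0.137)/D = (1.257743−8.286302·0.137)/25.600075 = 0.004786
w* = 0.077395·g + 0.004786·h:
  w_0 = 0.077395·1.7530 + 0.004786·23.1511 = 0.2465  (Intel)
  w_1 = 0.077395·-0.1090 + 0.004786·6.0640 = 0.0206  (Boeing)
  w_2 = 0.077395·3.9625 + 0.004786·24.7557 = 0.4252  (Qualcomm)
  w_3 = 0.077395·2.3102 + 0.004786·7.3635 = 0.2140  (Starbucks)
  w_4 = 0.077395·0.3696 + 0.004786·13.6118 = 0.0937  (GE)
Σw_i=1.0000  μᵀw=0.1370
σ²=wᵀΣw=λ₁·μ_p+λ₂ = 0.077395·0.137 + 0.004786 = 0.015389 ≈ 0.0154


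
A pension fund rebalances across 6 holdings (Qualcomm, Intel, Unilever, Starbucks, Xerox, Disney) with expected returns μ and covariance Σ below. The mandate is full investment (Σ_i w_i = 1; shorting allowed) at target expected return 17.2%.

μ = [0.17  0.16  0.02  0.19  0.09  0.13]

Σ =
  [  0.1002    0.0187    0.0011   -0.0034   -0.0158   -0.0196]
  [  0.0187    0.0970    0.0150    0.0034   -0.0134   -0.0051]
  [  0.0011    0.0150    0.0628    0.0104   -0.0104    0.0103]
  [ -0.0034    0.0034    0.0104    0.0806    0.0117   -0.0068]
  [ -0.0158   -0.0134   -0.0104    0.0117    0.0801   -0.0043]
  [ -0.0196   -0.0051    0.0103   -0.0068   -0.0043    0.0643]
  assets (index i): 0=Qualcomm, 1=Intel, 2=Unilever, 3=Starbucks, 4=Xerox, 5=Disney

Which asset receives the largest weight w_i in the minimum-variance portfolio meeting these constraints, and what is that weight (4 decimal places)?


x=Σ⁻¹μ = [2.4006  1.6205  -0.8300  2.5556  1.5692  3.3902]
y=Σ⁻¹𝟙 = [15.6345  8.8220  11.2915  10.4195  18.1438  21.5241]
a=μᵀx=1.718289  b=𝟙ᵀx=10.705992  c=𝟙ᵀy=85.835370  D=ac−b²=32.871678
λ₁=(c·0.172−b)/D = (85.835370·0.172−10.705992)/32.871678 = 0.123440
λ₂=(a−b·0.172)/D = (1.718289−10.705992·0.172)/32.871678 = -0.003746
w* = 0.123440·x + -0.003746·y:
  w_0 = 0.123440·2.4006 + -0.003746·15.6345 = 0.2378  (Qualcomm)
  w_1 = 0.123440·1.6205 + -0.003746·8.8220 = 0.1670  (Intel)
  w_2 = 0.123440·-0.8300 + -0.003746·11.2915 = -0.1448  (Unilever)
  w_3 = 0.123440·2.5556 + -0.003746·10.4195 = 0.2764  (Starbucks)
  w_4 = 0.123440·1.5692 + -0.003746·18.1438 = 0.1257  (Xerox)
  w_5 = 0.123440·3.3902 + -0.003746·21.5241 = 0.3379  (Disney)
Σw_i=1.0000  μᵀw=0.1720
σ²=wᵀΣw=λ₁·μ_p+λ₂ = 0.123440·0.172 + -0.003746 = 0.017486 ≈ 0.0175

Disney (0.3379)


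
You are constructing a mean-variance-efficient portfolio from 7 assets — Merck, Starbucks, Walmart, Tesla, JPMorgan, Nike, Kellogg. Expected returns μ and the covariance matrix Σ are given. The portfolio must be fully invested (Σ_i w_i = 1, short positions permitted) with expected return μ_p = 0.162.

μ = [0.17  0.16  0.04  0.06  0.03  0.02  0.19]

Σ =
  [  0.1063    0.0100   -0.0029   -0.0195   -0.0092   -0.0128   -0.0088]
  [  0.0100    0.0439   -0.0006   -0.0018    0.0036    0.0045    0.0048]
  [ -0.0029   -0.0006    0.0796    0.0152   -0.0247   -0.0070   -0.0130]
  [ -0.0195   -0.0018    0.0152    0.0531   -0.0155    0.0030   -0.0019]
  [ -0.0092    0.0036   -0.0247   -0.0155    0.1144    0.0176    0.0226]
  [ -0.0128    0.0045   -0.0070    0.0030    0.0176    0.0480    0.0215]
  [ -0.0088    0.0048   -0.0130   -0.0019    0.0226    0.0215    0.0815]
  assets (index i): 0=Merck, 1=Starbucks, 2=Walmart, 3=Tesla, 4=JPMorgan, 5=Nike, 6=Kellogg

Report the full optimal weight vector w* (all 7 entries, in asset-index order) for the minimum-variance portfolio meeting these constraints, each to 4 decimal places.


x=Σ⁻¹μ = [1.8450  3.0732  0.6849  1.9392  0.3163  -0.6793  2.5955]
y=Σ⁻¹𝟙 = [16.3147  16.6900  15.2158  23.8915  11.8867  16.1954  8.4640]
a=μᵀx=1.438140  b=𝟙ᵀx=9.774679  c=𝟙ᵀy=108.657941  D=ac−b²=60.720953
λ₁=(c·0.162−b)/D = (108.657941·0.162−9.774679)/60.720953 = 0.128916
λ₂=(a−b·0.162)/D = (1.438140−9.774679·0.162)/60.720953 = -0.002394
w* = 0.128916·x + -0.002394·y:
  w_0 = 0.128916·1.8450 + -0.002394·16.3147 = 0.1988  (Merck)
  w_1 = 0.128916·3.0732 + -0.002394·16.6900 = 0.3562  (Starbucks)
  w_2 = 0.128916·0.6849 + -0.002394·15.2158 = 0.0519  (Walmart)
  w_3 = 0.128916·1.9392 + -0.002394·23.8915 = 0.1928  (Tesla)
  w_4 = 0.128916·0.3163 + -0.002394·11.8867 = 0.0123  (JPMorgan)
  w_5 = 0.128916·-0.6793 + -0.002394·16.1954 = -0.1263  (Nike)
  w_6 = 0.128916·2.5955 + -0.002394·8.4640 = 0.3143  (Kellogg)
Σw_i=1.0000  μᵀw=0.1620
σ²=wᵀΣw=λ₁·μ_p+λ₂ = 0.128916·0.162 + -0.002394 = 0.018491 ≈ 0.0185

0.1988  0.3562  0.0519  0.1928  0.0123  -0.1263  0.3143


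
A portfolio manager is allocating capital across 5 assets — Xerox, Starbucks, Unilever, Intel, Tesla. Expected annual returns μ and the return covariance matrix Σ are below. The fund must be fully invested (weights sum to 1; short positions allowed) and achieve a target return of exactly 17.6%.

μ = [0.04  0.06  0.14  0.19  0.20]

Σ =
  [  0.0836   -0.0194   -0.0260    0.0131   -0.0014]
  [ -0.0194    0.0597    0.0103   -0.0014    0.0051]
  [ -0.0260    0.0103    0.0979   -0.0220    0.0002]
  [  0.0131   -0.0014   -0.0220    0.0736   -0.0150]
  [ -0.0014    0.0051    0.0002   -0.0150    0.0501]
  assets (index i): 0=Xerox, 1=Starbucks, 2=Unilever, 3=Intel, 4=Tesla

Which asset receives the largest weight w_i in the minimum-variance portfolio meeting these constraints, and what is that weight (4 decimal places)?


x=Σ⁻¹μ = [0.7977  0.4788  2.5416  4.2754  5.2355]
y=Σ⁻¹𝟙 = [18.8943  18.1549  17.9939  21.0145  24.8599]
a=μᵀx=2.275872  b=𝟙ᵀx=13.328939  c=𝟙ᵀy=100.917408  D=ac−b²=52.014457
λ₁=(c·0.176−b)/D = (100.917408·0.176−13.328939)/52.014457 = 0.085217
λ₂=(a−b·0.176)/D = (2.275872−13.328939·0.176)/52.014457 = -0.001346
w* = 0.085217·x + -0.001346·y:
  w_0 = 0.085217·0.7977 + -0.001346·18.8943 = 0.0425  (Xerox)
  w_1 = 0.085217·0.4788 + -0.001346·18.1549 = 0.0164  (Starbucks)
  w_2 = 0.085217·2.5416 + -0.001346·17.9939 = 0.1924  (Unilever)
  w_3 = 0.085217·4.2754 + -0.001346·21.0145 = 0.3360  (Intel)
  w_4 = 0.085217·5.2355 + -0.001346·24.8599 = 0.4127  (Tesla)
Σw_i=1.0000  μᵀw=0.1760
σ²=wᵀΣw=λ₁·μ_p+λ₂ = 0.085217·0.176 + -0.001346 = 0.013652 ≈ 0.0137

Tesla (0.4127)


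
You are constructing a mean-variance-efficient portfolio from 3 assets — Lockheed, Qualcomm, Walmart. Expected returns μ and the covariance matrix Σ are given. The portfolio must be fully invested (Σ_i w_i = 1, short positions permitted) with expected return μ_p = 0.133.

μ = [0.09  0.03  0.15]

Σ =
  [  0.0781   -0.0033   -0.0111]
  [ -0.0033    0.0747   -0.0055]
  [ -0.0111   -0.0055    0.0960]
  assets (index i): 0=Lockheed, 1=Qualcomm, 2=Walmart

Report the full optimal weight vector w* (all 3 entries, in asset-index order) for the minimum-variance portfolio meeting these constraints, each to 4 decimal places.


0.4058  -0.0612  0.6554

p=Σ⁻¹μ = [1.4279  0.5944  1.7616]
q=Σ⁻¹𝟙 = [15.2930  15.0230  13.0456]
a=μᵀp=0.410587  b=𝟙ᵀp=3.783900  c=𝟙ᵀq=43.361591  D=ac−b²=3.485785
λ₁=(c·0.133−b)/D = (43.361591·0.133−3.783900)/3.485785 = 0.568937
λ₂=(a−b·0.133)/D = (0.410587−3.783900·0.133)/3.485785 = -0.026586
w* = 0.568937·p + -0.026586·q:
  w_0 = 0.568937·1.4279 + -0.026586·15.2930 = 0.4058  (Lockheed)
  w_1 = 0.568937·0.5944 + -0.026586·15.0230 = -0.0612  (Qualcomm)
  w_2 = 0.568937·1.7616 + -0.026586·13.0456 = 0.6554  (Walmart)
Σw_i=1.0000  μᵀw=0.1330
σ²=wᵀΣw=λ₁·μ_p+λ₂ = 0.568937·0.133 + -0.026586 = 0.049083 ≈ 0.0491


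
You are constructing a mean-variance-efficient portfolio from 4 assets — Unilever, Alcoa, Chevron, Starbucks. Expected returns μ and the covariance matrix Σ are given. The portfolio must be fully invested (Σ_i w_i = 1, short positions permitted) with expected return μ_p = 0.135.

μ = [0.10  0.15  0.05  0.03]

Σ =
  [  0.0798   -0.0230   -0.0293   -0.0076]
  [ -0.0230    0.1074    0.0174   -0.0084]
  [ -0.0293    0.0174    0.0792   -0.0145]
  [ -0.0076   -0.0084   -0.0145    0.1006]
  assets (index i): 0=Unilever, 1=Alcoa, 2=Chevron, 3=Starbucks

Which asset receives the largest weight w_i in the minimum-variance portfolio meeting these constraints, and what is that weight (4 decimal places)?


g=Σ⁻¹μ = [2.2878  1.7480  1.2393  0.7956]
h=Σ⁻¹𝟙 = [25.9061  12.4903  22.4271  16.1729]
a=μᵀg=0.576813  b=𝟙ᵀg=6.070699  c=𝟙ᵀh=76.996416  D=ac−b²=7.559110
λ₁=(c·0.135−b)/D = (76.996416·0.135−6.070699)/7.559110 = 0.572001
λ₂=(a−b·0.135)/D = (0.576813−6.070699·0.135)/7.559110 = -0.032111
w* = 0.572001·g + -0.032111·h:
  w_0 = 0.572001·2.2878 + -0.032111·25.9061 = 0.4767  (Unilever)
  w_1 = 0.572001·1.7480 + -0.032111·12.4903 = 0.5988  (Alcoa)
  w_2 = 0.572001·1.2393 + -0.032111·22.4271 = -0.0113  (Chevron)
  w_3 = 0.572001·0.7956 + -0.032111·16.1729 = -0.0642  (Starbucks)
Σw_i=1.0000  μᵀw=0.1350
σ²=wᵀΣw=λ₁·μ_p+λ₂ = 0.572001·0.135 + -0.032111 = 0.045109 ≈ 0.0451

Alcoa (0.5988)


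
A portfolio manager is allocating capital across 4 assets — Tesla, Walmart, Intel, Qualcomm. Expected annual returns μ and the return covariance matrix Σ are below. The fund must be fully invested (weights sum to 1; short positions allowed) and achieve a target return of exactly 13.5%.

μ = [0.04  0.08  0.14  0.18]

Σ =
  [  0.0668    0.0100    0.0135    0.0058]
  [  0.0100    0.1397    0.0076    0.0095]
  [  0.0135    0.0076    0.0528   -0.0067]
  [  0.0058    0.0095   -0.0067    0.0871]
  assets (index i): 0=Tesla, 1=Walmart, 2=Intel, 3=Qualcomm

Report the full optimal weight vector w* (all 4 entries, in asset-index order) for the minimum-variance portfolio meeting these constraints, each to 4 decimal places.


0.1279  0.0884  0.4564  0.3273

g=Σ⁻¹μ = [-0.2389  0.2735  2.9626  2.2806]
h=Σ⁻¹𝟙 = [9.7675  4.7296  17.2384  11.6408]
a=μᵀg=0.837592  b=𝟙ᵀg=5.277789  c=𝟙ᵀh=43.376306  D=ac−b²=8.476570
λ₁=(c·0.135−b)/D = (43.376306·0.135−5.277789)/8.476570 = 0.068189
λ₂=(a−b·0.135)/D = (0.837592−5.277789·0.135)/8.476570 = 0.014757
w* = 0.068189·g + 0.014757·h:
  w_0 = 0.068189·-0.2389 + 0.014757·9.7675 = 0.1279  (Tesla)
  w_1 = 0.068189·0.2735 + 0.014757·4.7296 = 0.0884  (Walmart)
  w_2 = 0.068189·2.9626 + 0.014757·17.2384 = 0.4564  (Intel)
  w_3 = 0.068189·2.2806 + 0.014757·11.6408 = 0.3273  (Qualcomm)
Σw_i=1.0000  μᵀw=0.1350
σ²=wᵀΣw=λ₁·μ_p+λ₂ = 0.068189·0.135 + 0.014757 = 0.023963 ≈ 0.0240


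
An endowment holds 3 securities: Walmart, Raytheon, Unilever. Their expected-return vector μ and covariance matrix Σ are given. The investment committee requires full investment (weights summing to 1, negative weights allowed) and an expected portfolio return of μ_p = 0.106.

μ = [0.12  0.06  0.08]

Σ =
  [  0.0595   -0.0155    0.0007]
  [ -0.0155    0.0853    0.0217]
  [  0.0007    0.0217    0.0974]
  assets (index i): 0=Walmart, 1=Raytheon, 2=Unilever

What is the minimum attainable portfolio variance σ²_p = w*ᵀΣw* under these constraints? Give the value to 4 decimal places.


g=Σ⁻¹μ = [2.2610  0.9641  0.5903]
h=Σ⁻¹𝟙 = [20.2667  13.6021  7.0908]
a=μᵀg=0.376391  b=𝟙ᵀg=3.815401  c=𝟙ᵀh=40.959693  D=ac−b²=0.859568
λ₁=(c·0.106−b)/D = (40.959693·0.106−3.815401)/0.859568 = 0.612315
λ₂=(a−b·0.106)/D = (0.376391−3.815401·0.106)/0.859568 = -0.032623
w* = 0.612315·g + -0.032623·h:
  w_0 = 0.612315·2.2610 + -0.032623·20.2667 = 0.7233  (Walmart)
  w_1 = 0.612315·0.9641 + -0.032623·13.6021 = 0.1466  (Raytheon)
  w_2 = 0.612315·0.5903 + -0.032623·7.0908 = 0.1301  (Unilever)
Σw_i=1.0000  μᵀw=0.1060
σ²=wᵀΣw=λ₁·μ_p+λ₂ = 0.612315·0.106 + -0.032623 = 0.032282 ≈ 0.0323

0.0323


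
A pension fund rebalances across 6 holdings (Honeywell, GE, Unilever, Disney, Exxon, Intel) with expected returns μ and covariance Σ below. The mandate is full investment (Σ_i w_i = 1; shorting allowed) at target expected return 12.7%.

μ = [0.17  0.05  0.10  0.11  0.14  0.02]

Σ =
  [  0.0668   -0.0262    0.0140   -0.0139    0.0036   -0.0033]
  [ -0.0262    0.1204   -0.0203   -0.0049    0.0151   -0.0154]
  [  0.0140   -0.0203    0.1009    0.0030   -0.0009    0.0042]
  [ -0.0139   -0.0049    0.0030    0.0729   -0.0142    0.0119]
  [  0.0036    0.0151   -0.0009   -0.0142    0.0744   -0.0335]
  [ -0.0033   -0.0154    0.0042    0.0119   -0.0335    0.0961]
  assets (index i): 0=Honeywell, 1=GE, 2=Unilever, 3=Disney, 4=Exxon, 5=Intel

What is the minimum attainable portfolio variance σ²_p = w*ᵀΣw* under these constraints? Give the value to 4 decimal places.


p=Σ⁻¹μ = [3.3036  1.1753  0.6742  2.4966  2.4259  1.0169]
q=Σ⁻¹𝟙 = [23.0455  15.2398  8.6171  19.9649  21.3586  18.2360]
a=μᵀp=1.322383  b=𝟙ᵀp=11.092502  c=𝟙ᵀq=106.461915  D=ac−b²=17.739835
λ₁=(c·0.127−b)/D = (106.461915·0.127−11.092502)/17.739835 = 0.136876
λ₂=(a−b·0.127)/D = (1.322383−11.092502·0.127)/17.739835 = -0.004868
w* = 0.136876·p + -0.004868·q:
  w_0 = 0.136876·3.3036 + -0.004868·23.0455 = 0.3400  (Honeywell)
  w_1 = 0.136876·1.1753 + -0.004868·15.2398 = 0.0867  (GE)
  w_2 = 0.136876·0.6742 + -0.004868·8.6171 = 0.0503  (Unilever)
  w_3 = 0.136876·2.4966 + -0.004868·19.9649 = 0.2445  (Disney)
  w_4 = 0.136876·2.4259 + -0.004868·21.3586 = 0.2281  (Exxon)
  w_5 = 0.136876·1.0169 + -0.004868·18.2360 = 0.0504  (Intel)
Σw_i=1.0000  μᵀw=0.1270
σ²=wᵀΣw=λ₁·μ_p+λ₂ = 0.136876·0.127 + -0.004868 = 0.012515 ≈ 0.0125

0.0125


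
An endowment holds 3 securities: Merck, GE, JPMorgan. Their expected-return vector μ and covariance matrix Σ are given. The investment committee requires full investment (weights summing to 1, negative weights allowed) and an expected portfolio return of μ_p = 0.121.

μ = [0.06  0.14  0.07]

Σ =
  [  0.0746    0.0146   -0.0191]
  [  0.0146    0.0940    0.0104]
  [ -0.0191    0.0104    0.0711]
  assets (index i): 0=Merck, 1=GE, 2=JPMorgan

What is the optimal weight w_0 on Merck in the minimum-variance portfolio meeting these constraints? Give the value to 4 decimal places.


0.0705

u=Σ⁻¹μ = [0.8218  1.2486  1.0226]
v=Σ⁻¹𝟙 = [16.7387  6.0833  17.6715]
a=μᵀu=0.295693  b=𝟙ᵀu=3.092992  c=𝟙ᵀv=40.493534  D=ac−b²=2.407040
λ₁=(c·0.121−b)/D = (40.493534·0.121−3.092992)/2.407040 = 0.750601
λ₂=(a−b·0.121)/D = (0.295693−3.092992·0.121)/2.407040 = -0.032637
w* = 0.750601·u + -0.032637·v:
  w_0 = 0.750601·0.8218 + -0.032637·16.7387 = 0.0705  (Merck)
  w_1 = 0.750601·1.2486 + -0.032637·6.0833 = 0.7386  (GE)
  w_2 = 0.750601·1.0226 + -0.032637·17.6715 = 0.1909  (JPMorgan)
Σw_i=1.0000  μᵀw=0.1210
σ²=wᵀΣw=λ₁·μ_p+λ₂ = 0.750601·0.121 + -0.032637 = 0.058185 ≈ 0.0582


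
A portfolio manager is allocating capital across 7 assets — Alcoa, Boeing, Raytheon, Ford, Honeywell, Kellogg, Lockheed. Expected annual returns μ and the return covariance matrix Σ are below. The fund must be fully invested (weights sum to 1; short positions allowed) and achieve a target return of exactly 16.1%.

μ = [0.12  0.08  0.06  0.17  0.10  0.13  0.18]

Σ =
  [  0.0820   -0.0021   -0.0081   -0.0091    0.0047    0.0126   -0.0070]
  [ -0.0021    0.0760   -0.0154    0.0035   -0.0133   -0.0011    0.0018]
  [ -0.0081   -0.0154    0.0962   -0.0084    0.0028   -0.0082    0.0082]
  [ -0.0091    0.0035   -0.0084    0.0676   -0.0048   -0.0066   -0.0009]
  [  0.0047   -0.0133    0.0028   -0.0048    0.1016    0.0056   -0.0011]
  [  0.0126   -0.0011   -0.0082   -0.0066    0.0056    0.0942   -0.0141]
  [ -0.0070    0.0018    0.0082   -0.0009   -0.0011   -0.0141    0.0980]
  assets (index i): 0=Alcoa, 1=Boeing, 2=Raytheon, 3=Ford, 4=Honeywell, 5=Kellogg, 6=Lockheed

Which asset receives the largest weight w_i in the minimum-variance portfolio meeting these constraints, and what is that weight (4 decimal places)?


Ford (0.3798)

g=Σ⁻¹μ = [1.8148  1.3737  1.2014  3.1140  1.1219  1.7283  2.1305]
h=Σ⁻¹𝟙 = [14.8521  17.7895  15.9962  20.0672  11.4178  12.7140  11.7415]
a=μᵀg=1.649501  b=𝟙ᵀg=12.484661  c=𝟙ᵀh=104.578151  D=ac−b²=16.634993
λ₁=(c·0.161−b)/D = (104.578151·0.161−12.484661)/16.634993 = 0.261642
λ₂=(a−b·0.161)/D = (1.649501−12.484661·0.161)/16.634993 = -0.021673
w* = 0.261642·g + -0.021673·h:
  w_0 = 0.261642·1.8148 + -0.021673·14.8521 = 0.1530  (Alcoa)
  w_1 = 0.261642·1.3737 + -0.021673·17.7895 = -0.0261  (Boeing)
  w_2 = 0.261642·1.2014 + -0.021673·15.9962 = -0.0323  (Raytheon)
  w_3 = 0.261642·3.1140 + -0.021673·20.0672 = 0.3798  (Ford)
  w_4 = 0.261642·1.1219 + -0.021673·11.4178 = 0.0461  (Honeywell)
  w_5 = 0.261642·1.7283 + -0.021673·12.7140 = 0.1766  (Kellogg)
  w_6 = 0.261642·2.1305 + -0.021673·11.7415 = 0.3029  (Lockheed)
Σw_i=1.0000  μᵀw=0.1610
σ²=wᵀΣw=λ₁·μ_p+λ₂ = 0.261642·0.161 + -0.021673 = 0.020451 ≈ 0.0205


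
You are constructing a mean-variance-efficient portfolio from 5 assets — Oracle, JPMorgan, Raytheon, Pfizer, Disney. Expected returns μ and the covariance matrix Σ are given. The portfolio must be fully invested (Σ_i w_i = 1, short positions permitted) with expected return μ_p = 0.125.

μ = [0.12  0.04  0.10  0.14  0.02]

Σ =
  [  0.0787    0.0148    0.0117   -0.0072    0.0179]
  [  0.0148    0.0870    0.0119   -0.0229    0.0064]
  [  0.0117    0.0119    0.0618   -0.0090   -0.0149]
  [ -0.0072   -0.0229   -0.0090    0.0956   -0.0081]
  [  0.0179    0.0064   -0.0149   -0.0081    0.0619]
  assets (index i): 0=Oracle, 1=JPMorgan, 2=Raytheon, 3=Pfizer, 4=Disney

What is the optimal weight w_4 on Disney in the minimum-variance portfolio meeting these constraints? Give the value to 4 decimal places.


-0.0522

p=Σ⁻¹μ = [1.2227  0.4700  1.7092  1.8790  0.5782]
q=Σ⁻¹𝟙 = [4.3504  10.8680  20.8304  17.1340  21.0296]
a=μᵀp=0.611068  b=𝟙ᵀp=5.859158  c=𝟙ᵀq=74.212350  D=ac−b²=11.019078
λ₁=(c·0.125−b)/D = (74.212350·0.125−5.859158)/11.019078 = 0.310134
λ₂=(a−b·0.125)/D = (0.611068−5.859158·0.125)/11.019078 = -0.011011
w* = 0.310134·p + -0.011011·q:
  w_0 = 0.310134·1.2227 + -0.011011·4.3504 = 0.3313  (Oracle)
  w_1 = 0.310134·0.4700 + -0.011011·10.8680 = 0.0261  (JPMorgan)
  w_2 = 0.310134·1.7092 + -0.011011·20.8304 = 0.3007  (Raytheon)
  w_3 = 0.310134·1.8790 + -0.011011·17.1340 = 0.3941  (Pfizer)
  w_4 = 0.310134·0.5782 + -0.011011·21.0296 = -0.0522  (Disney)
Σw_i=1.0000  μᵀw=0.1250
σ²=wᵀΣw=λ₁·μ_p+λ₂ = 0.310134·0.125 + -0.011011 = 0.027756 ≈ 0.0278


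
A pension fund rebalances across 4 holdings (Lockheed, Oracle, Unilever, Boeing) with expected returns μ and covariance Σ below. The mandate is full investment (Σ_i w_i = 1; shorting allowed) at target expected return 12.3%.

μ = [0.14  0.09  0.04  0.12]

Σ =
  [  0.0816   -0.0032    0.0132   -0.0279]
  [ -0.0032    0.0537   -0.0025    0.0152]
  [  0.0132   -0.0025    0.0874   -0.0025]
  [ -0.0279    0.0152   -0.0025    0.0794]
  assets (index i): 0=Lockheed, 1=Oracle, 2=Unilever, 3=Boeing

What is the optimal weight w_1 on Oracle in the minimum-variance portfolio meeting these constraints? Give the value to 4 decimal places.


0.1889

p=Σ⁻¹μ = [2.4697  1.2228  0.1812  2.1508]
q=Σ⁻¹𝟙 = [16.6715  15.6078  9.8214  15.7739]
a=μᵀp=0.721150  b=𝟙ᵀp=6.024441  c=𝟙ᵀq=57.874635  D=ac−b²=5.442403
λ₁=(c·0.123−b)/D = (57.874635·0.123−6.024441)/5.442403 = 0.201040
λ₂=(a−b·0.123)/D = (0.721150−6.024441·0.123)/5.442403 = -0.003648
w* = 0.201040·p + -0.003648·q:
  w_0 = 0.201040·2.4697 + -0.003648·16.6715 = 0.4357  (Lockheed)
  w_1 = 0.201040·1.2228 + -0.003648·15.6078 = 0.1889  (Oracle)
  w_2 = 0.201040·0.1812 + -0.003648·9.8214 = 0.0006  (Unilever)
  w_3 = 0.201040·2.1508 + -0.003648·15.7739 = 0.3748  (Boeing)
Σw_i=1.0000  μᵀw=0.1230
σ²=wᵀΣw=λ₁·μ_p+λ₂ = 0.201040·0.123 + -0.003648 = 0.021079 ≈ 0.0211


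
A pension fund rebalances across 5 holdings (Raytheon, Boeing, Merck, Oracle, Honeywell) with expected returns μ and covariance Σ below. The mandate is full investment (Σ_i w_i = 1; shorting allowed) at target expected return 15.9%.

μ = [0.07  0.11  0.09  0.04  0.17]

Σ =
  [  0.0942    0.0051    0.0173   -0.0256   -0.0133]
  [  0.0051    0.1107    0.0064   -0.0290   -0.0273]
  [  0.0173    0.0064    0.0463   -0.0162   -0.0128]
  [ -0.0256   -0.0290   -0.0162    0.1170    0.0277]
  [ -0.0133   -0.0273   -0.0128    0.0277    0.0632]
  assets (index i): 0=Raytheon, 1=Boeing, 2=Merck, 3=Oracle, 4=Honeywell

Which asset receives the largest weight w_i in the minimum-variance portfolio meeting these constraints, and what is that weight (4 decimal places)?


Honeywell (0.7036)

x=Σ⁻¹μ = [0.8384  1.9065  2.6266  0.4039  4.0448]
y=Σ⁻¹𝟙 = [11.9560  16.5559  26.3277  12.9594  25.1426]
a=μᵀx=1.208563  b=𝟙ᵀx=9.820175  c=𝟙ᵀy=92.941598  D=ac−b²=15.889904
λ₁=(c·0.159−b)/D = (92.941598·0.159−9.820175)/15.889904 = 0.311993
λ₂=(a−b·0.159)/D = (1.208563−9.820175·0.159)/15.889904 = -0.022206
w* = 0.311993·x + -0.022206·y:
  w_0 = 0.311993·0.8384 + -0.022206·11.9560 = -0.0039  (Raytheon)
  w_1 = 0.311993·1.9065 + -0.022206·16.5559 = 0.2272  (Boeing)
  w_2 = 0.311993·2.6266 + -0.022206·26.3277 = 0.2349  (Merck)
  w_3 = 0.311993·0.4039 + -0.022206·12.9594 = -0.1617  (Oracle)
  w_4 = 0.311993·4.0448 + -0.022206·25.1426 = 0.7036  (Honeywell)
Σw_i=1.0000  μᵀw=0.1590
σ²=wᵀΣw=λ₁·μ_p+λ₂ = 0.311993·0.159 + -0.022206 = 0.027401 ≈ 0.0274


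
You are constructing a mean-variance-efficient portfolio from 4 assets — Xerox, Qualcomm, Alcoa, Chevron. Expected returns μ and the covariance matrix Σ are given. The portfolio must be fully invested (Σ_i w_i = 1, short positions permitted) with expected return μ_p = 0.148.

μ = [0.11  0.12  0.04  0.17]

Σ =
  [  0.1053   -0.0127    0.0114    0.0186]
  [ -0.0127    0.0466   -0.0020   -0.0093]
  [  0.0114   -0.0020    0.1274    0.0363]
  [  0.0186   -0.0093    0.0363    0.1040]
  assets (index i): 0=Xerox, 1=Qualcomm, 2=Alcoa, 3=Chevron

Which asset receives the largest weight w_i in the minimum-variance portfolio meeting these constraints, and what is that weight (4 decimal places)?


p=Σ⁻¹μ = [1.1430  3.2366  -0.2526  1.8078]
q=Σ⁻¹𝟙 = [10.6550  26.2380  4.9331  8.3342]
a=μᵀp=0.811336  b=𝟙ᵀp=5.934755  c=𝟙ᵀq=50.160346  D=ac−b²=5.475591
λ₁=(c·0.148−b)/D = (50.160346·0.148−5.934755)/5.475591 = 0.271930
λ₂=(a−b·0.148)/D = (0.811336−5.934755·0.148)/5.475591 = -0.012237
w* = 0.271930·p + -0.012237·q:
  w_0 = 0.271930·1.1430 + -0.012237·10.6550 = 0.1804  (Xerox)
  w_1 = 0.271930·3.2366 + -0.012237·26.2380 = 0.5590  (Qualcomm)
  w_2 = 0.271930·-0.2526 + -0.012237·4.9331 = -0.1291  (Alcoa)
  w_3 = 0.271930·1.8078 + -0.012237·8.3342 = 0.3896  (Chevron)
Σw_i=1.0000  μᵀw=0.1480
σ²=wᵀΣw=λ₁·μ_p+λ₂ = 0.271930·0.148 + -0.012237 = 0.028008 ≈ 0.0280

Qualcomm (0.5590)
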